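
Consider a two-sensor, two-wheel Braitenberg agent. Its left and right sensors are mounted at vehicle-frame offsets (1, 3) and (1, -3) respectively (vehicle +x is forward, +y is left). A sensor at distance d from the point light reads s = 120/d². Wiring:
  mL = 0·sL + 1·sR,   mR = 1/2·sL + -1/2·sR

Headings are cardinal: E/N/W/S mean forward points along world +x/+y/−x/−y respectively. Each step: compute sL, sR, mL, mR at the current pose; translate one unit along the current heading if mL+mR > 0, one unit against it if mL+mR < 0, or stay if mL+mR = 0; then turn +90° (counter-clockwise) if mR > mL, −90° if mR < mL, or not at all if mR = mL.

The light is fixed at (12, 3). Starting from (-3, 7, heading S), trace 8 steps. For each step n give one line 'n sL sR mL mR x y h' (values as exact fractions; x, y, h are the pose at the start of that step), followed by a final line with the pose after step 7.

0 40/51 40/111 40/111 400/1887 -3 7 S
1 15/32 30/73 30/73 135/4672 -3 6 W
2 120/377 24/37 24/37 -2304/13949 -4 6 N
3 60/137 60/113 60/113 -720/15481 -4 7 E
4 40/51 40/111 40/111 400/1887 -3 7 S
5 15/32 30/73 30/73 135/4672 -3 6 W
6 120/377 24/37 24/37 -2304/13949 -4 6 N
7 60/137 60/113 60/113 -720/15481 -4 7 E
final -3 7 S

n=0: pose=(-3,7,S); sL=40/51, sR=40/111; mL=40/111, mR=400/1887; mL+mR=360/629 → advance +1; mR−mL=-280/1887 → turn -1·90°
n=1: pose=(-3,6,W); sL=15/32, sR=30/73; mL=30/73, mR=135/4672; mL+mR=2055/4672 → advance +1; mR−mL=-1785/4672 → turn -1·90°
n=2: pose=(-4,6,N); sL=120/377, sR=24/37; mL=24/37, mR=-2304/13949; mL+mR=6744/13949 → advance +1; mR−mL=-11352/13949 → turn -1·90°
n=3: pose=(-4,7,E); sL=60/137, sR=60/113; mL=60/113, mR=-720/15481; mL+mR=7500/15481 → advance +1; mR−mL=-8940/15481 → turn -1·90°
n=4: pose=(-3,7,S); sL=40/51, sR=40/111; mL=40/111, mR=400/1887; mL+mR=360/629 → advance +1; mR−mL=-280/1887 → turn -1·90°
n=5: pose=(-3,6,W); sL=15/32, sR=30/73; mL=30/73, mR=135/4672; mL+mR=2055/4672 → advance +1; mR−mL=-1785/4672 → turn -1·90°
n=6: pose=(-4,6,N); sL=120/377, sR=24/37; mL=24/37, mR=-2304/13949; mL+mR=6744/13949 → advance +1; mR−mL=-11352/13949 → turn -1·90°
n=7: pose=(-4,7,E); sL=60/137, sR=60/113; mL=60/113, mR=-720/15481; mL+mR=7500/15481 → advance +1; mR−mL=-8940/15481 → turn -1·90°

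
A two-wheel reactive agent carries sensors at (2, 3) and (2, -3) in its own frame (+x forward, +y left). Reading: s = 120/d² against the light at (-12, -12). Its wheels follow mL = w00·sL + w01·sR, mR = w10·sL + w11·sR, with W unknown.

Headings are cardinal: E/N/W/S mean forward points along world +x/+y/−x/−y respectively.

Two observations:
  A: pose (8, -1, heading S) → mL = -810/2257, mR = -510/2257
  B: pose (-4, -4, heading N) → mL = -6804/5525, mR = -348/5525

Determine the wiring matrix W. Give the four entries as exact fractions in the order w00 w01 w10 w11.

-1 -1/2 1/2 -1

obs A: pose=(8,-1,S) → sL=12/61, sR=12/37, mL=-810/2257, mR=-510/2257
obs B: pose=(-4,-4,N) → sL=24/25, sR=120/221, mL=-6804/5525, mR=-348/5525
sensor matrix S = [[12/61, 12/37], [24/25, 120/221]]; det S = -2550528/12469925
solve [mL_A; mL_B] = S·[w00; w01] and [mR_A; mR_B] = S·[w10; w11]:
  w00 = -1, w01 = -1/2, w10 = 1/2, w11 = -1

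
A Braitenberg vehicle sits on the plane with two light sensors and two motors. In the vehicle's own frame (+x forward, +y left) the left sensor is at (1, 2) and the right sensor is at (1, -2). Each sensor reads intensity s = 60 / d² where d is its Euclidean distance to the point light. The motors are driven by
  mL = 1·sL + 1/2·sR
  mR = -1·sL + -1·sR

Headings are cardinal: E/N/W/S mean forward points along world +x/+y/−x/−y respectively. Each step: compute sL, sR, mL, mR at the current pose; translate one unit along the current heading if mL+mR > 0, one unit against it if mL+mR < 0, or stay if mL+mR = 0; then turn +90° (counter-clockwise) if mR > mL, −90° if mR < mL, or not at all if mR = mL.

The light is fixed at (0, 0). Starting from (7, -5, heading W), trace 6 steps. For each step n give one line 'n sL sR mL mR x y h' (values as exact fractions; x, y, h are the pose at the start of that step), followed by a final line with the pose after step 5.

0 12/17 4/3 70/51 -104/51 7 -5 W
1 15/13 15/29 1065/754 -630/377 8 -5 N
2 60/97 12/29 2322/2813 -2904/2813 8 -6 E
3 6/13 30/37 417/481 -612/481 7 -6 S
4 12/17 4/3 70/51 -104/51 7 -5 W
5 15/13 15/29 1065/754 -630/377 8 -5 N
final 8 -6 E

n=0: pose=(7,-5,W); sL=12/17, sR=4/3; mL=70/51, mR=-104/51; mL+mR=-2/3 → advance -1; mR−mL=-58/17 → turn -1·90°
n=1: pose=(8,-5,N); sL=15/13, sR=15/29; mL=1065/754, mR=-630/377; mL+mR=-15/58 → advance -1; mR−mL=-2325/754 → turn -1·90°
n=2: pose=(8,-6,E); sL=60/97, sR=12/29; mL=2322/2813, mR=-2904/2813; mL+mR=-6/29 → advance -1; mR−mL=-5226/2813 → turn -1·90°
n=3: pose=(7,-6,S); sL=6/13, sR=30/37; mL=417/481, mR=-612/481; mL+mR=-15/37 → advance -1; mR−mL=-1029/481 → turn -1·90°
n=4: pose=(7,-5,W); sL=12/17, sR=4/3; mL=70/51, mR=-104/51; mL+mR=-2/3 → advance -1; mR−mL=-58/17 → turn -1·90°
n=5: pose=(8,-5,N); sL=15/13, sR=15/29; mL=1065/754, mR=-630/377; mL+mR=-15/58 → advance -1; mR−mL=-2325/754 → turn -1·90°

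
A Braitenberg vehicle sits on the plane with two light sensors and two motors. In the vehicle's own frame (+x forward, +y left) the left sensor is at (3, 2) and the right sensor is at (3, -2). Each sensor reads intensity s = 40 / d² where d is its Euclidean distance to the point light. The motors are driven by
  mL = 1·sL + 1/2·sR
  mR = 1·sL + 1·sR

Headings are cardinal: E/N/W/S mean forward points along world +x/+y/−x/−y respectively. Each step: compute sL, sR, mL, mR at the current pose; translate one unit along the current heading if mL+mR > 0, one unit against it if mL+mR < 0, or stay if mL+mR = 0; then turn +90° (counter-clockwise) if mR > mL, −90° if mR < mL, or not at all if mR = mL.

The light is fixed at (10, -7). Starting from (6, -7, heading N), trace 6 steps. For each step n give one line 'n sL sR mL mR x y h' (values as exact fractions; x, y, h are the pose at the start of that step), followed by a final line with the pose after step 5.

0 8/9 40/13 284/117 464/117 6 -7 N
1 4/5 20/29 166/145 216/145 6 -6 W
2 40/13 40/53 2380/689 2640/689 5 -6 S
3 5 5 15/2 10 5 -7 E
4 8/9 40/13 284/117 464/117 6 -7 N
5 4/5 20/29 166/145 216/145 6 -6 W
final 5 -6 S

n=0: pose=(6,-7,N); sL=8/9, sR=40/13; mL=284/117, mR=464/117; mL+mR=748/117 → advance +1; mR−mL=20/13 → turn +1·90°
n=1: pose=(6,-6,W); sL=4/5, sR=20/29; mL=166/145, mR=216/145; mL+mR=382/145 → advance +1; mR−mL=10/29 → turn +1·90°
n=2: pose=(5,-6,S); sL=40/13, sR=40/53; mL=2380/689, mR=2640/689; mL+mR=5020/689 → advance +1; mR−mL=20/53 → turn +1·90°
n=3: pose=(5,-7,E); sL=5, sR=5; mL=15/2, mR=10; mL+mR=35/2 → advance +1; mR−mL=5/2 → turn +1·90°
n=4: pose=(6,-7,N); sL=8/9, sR=40/13; mL=284/117, mR=464/117; mL+mR=748/117 → advance +1; mR−mL=20/13 → turn +1·90°
n=5: pose=(6,-6,W); sL=4/5, sR=20/29; mL=166/145, mR=216/145; mL+mR=382/145 → advance +1; mR−mL=10/29 → turn +1·90°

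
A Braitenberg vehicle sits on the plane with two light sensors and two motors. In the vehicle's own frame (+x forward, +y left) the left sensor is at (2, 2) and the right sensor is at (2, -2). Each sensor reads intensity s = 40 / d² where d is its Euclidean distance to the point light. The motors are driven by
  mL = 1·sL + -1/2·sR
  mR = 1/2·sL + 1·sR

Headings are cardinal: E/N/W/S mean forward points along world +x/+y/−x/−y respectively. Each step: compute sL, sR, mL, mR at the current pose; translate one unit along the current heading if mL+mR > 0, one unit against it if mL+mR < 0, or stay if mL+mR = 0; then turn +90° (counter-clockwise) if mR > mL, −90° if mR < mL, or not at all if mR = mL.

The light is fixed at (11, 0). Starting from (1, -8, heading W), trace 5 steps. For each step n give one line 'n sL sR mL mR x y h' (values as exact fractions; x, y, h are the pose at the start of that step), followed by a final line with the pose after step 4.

n=0: pose=(1,-8,W); sL=10/61, sR=2/9; mL=29/549, mR=167/549; mL+mR=196/549 → advance +1; mR−mL=46/183 → turn +1·90°
n=1: pose=(0,-8,S); sL=40/181, sR=40/269; mL=7140/48689, mR=12620/48689; mL+mR=19760/48689 → advance +1; mR−mL=5480/48689 → turn +1·90°
n=2: pose=(0,-9,E); sL=4/13, sR=20/101; mL=274/1313, mR=462/1313; mL+mR=736/1313 → advance +1; mR−mL=188/1313 → turn +1·90°
n=3: pose=(1,-9,N); sL=40/193, sR=40/113; mL=660/21809, mR=9980/21809; mL+mR=10640/21809 → advance +1; mR−mL=9320/21809 → turn +1·90°
n=4: pose=(1,-8,W); sL=10/61, sR=2/9; mL=29/549, mR=167/549; mL+mR=196/549 → advance +1; mR−mL=46/183 → turn +1·90°

0 10/61 2/9 29/549 167/549 1 -8 W
1 40/181 40/269 7140/48689 12620/48689 0 -8 S
2 4/13 20/101 274/1313 462/1313 0 -9 E
3 40/193 40/113 660/21809 9980/21809 1 -9 N
4 10/61 2/9 29/549 167/549 1 -8 W
final 0 -8 S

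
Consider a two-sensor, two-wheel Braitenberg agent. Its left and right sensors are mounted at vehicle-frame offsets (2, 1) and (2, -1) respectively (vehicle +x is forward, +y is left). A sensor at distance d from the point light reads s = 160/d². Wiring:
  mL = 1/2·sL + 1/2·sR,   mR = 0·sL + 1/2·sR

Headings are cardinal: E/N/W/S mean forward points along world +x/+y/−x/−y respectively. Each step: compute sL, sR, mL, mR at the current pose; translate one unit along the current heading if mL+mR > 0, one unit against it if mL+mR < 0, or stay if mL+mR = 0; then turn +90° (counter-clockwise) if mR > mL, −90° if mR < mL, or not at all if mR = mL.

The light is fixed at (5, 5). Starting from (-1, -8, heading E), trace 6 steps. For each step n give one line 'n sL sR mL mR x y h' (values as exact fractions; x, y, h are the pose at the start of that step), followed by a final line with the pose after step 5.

0 1 40/53 93/106 20/53 -1 -8 E
1 160/241 160/261 40160/62901 80/261 0 -8 S
2 80/137 80/109 9840/14933 40/109 0 -9 W
3 160/193 160/169 28960/32617 80/169 -1 -9 N
4 1 40/53 93/106 20/53 -1 -8 E
5 160/241 160/261 40160/62901 80/261 0 -8 S
final 0 -9 W

n=0: pose=(-1,-8,E); sL=1, sR=40/53; mL=93/106, mR=20/53; mL+mR=133/106 → advance +1; mR−mL=-1/2 → turn -1·90°
n=1: pose=(0,-8,S); sL=160/241, sR=160/261; mL=40160/62901, mR=80/261; mL+mR=59440/62901 → advance +1; mR−mL=-80/241 → turn -1·90°
n=2: pose=(0,-9,W); sL=80/137, sR=80/109; mL=9840/14933, mR=40/109; mL+mR=15320/14933 → advance +1; mR−mL=-40/137 → turn -1·90°
n=3: pose=(-1,-9,N); sL=160/193, sR=160/169; mL=28960/32617, mR=80/169; mL+mR=44400/32617 → advance +1; mR−mL=-80/193 → turn -1·90°
n=4: pose=(-1,-8,E); sL=1, sR=40/53; mL=93/106, mR=20/53; mL+mR=133/106 → advance +1; mR−mL=-1/2 → turn -1·90°
n=5: pose=(0,-8,S); sL=160/241, sR=160/261; mL=40160/62901, mR=80/261; mL+mR=59440/62901 → advance +1; mR−mL=-80/241 → turn -1·90°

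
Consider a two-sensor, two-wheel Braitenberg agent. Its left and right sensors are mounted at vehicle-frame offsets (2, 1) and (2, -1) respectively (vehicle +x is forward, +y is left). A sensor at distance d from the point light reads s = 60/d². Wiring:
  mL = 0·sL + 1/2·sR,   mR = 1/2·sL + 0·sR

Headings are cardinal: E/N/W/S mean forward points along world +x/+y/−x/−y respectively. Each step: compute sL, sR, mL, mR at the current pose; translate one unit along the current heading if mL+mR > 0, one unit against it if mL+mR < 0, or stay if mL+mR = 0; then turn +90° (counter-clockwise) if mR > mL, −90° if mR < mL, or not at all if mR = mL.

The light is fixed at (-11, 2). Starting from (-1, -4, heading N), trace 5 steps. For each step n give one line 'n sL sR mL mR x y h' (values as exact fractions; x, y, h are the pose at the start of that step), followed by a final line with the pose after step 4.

0 60/97 60/137 30/137 30/97 -1 -4 N
1 3/5 3/4 3/8 3/10 -1 -3 W
2 60/73 60/109 30/109 30/73 -2 -3 N
3 30/37 30/29 15/29 15/37 -2 -2 W
4 60/53 12/17 6/17 30/53 -3 -2 N
final -3 -1 W

n=0: pose=(-1,-4,N); sL=60/97, sR=60/137; mL=30/137, mR=30/97; mL+mR=7020/13289 → advance +1; mR−mL=1200/13289 → turn +1·90°
n=1: pose=(-1,-3,W); sL=3/5, sR=3/4; mL=3/8, mR=3/10; mL+mR=27/40 → advance +1; mR−mL=-3/40 → turn -1·90°
n=2: pose=(-2,-3,N); sL=60/73, sR=60/109; mL=30/109, mR=30/73; mL+mR=5460/7957 → advance +1; mR−mL=1080/7957 → turn +1·90°
n=3: pose=(-2,-2,W); sL=30/37, sR=30/29; mL=15/29, mR=15/37; mL+mR=990/1073 → advance +1; mR−mL=-120/1073 → turn -1·90°
n=4: pose=(-3,-2,N); sL=60/53, sR=12/17; mL=6/17, mR=30/53; mL+mR=828/901 → advance +1; mR−mL=192/901 → turn +1·90°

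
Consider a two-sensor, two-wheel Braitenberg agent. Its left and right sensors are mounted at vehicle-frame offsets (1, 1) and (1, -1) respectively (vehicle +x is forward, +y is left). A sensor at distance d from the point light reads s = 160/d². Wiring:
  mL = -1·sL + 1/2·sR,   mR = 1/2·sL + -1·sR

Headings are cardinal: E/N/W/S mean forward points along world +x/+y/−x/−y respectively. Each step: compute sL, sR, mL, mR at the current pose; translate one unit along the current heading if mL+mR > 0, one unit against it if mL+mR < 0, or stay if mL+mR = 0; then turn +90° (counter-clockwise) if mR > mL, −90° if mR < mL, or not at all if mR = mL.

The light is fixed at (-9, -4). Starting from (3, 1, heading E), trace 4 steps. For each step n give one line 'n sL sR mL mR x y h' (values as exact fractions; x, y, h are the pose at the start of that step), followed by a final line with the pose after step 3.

n=0: pose=(3,1,E); sL=32/41, sR=32/37; mL=-528/1517, mR=-720/1517; mL+mR=-1248/1517 → advance -1; mR−mL=-192/1517 → turn -1·90°
n=1: pose=(2,1,S); sL=1, sR=40/29; mL=-9/29, mR=-51/58; mL+mR=-69/58 → advance -1; mR−mL=-33/58 → turn -1·90°
n=2: pose=(2,2,W); sL=32/25, sR=160/149; mL=-2768/3725, mR=-1616/3725; mL+mR=-4384/3725 → advance -1; mR−mL=1152/3725 → turn +1·90°
n=3: pose=(3,2,S); sL=80/97, sR=80/73; mL=-1960/7081, mR=-4840/7081; mL+mR=-6800/7081 → advance -1; mR−mL=-2880/7081 → turn -1·90°

0 32/41 32/37 -528/1517 -720/1517 3 1 E
1 1 40/29 -9/29 -51/58 2 1 S
2 32/25 160/149 -2768/3725 -1616/3725 2 2 W
3 80/97 80/73 -1960/7081 -4840/7081 3 2 S
final 3 3 W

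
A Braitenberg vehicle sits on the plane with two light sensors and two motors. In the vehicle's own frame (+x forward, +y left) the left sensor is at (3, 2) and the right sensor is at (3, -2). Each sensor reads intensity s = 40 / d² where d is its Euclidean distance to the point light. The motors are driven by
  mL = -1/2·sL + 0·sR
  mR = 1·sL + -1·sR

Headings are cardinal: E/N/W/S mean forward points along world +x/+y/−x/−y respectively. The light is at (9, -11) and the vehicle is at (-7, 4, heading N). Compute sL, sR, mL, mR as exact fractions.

left sensor world pos  = (-9, 7); dL² = 648
right sensor world pos = (-5, 7); dR² = 520
sL = 40/648 = 5/81
sR = 40/520 = 1/13
mL = -1/2·sL + 0·sR = -5/162
mR = 1·sL + -1·sR = -16/1053

5/81 1/13 -5/162 -16/1053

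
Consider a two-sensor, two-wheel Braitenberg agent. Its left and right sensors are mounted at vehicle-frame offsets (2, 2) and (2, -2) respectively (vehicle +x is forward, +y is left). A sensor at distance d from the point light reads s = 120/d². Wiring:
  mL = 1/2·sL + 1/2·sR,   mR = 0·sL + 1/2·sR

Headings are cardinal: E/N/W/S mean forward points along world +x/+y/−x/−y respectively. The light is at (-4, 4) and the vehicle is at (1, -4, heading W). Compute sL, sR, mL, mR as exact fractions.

120/109 8/3 616/327 4/3

left sensor world pos  = (-1, -6); dL² = 109
right sensor world pos = (-1, -2); dR² = 45
sL = 120/109 = 120/109
sR = 120/45 = 8/3
mL = 1/2·sL + 1/2·sR = 616/327
mR = 0·sL + 1/2·sR = 4/3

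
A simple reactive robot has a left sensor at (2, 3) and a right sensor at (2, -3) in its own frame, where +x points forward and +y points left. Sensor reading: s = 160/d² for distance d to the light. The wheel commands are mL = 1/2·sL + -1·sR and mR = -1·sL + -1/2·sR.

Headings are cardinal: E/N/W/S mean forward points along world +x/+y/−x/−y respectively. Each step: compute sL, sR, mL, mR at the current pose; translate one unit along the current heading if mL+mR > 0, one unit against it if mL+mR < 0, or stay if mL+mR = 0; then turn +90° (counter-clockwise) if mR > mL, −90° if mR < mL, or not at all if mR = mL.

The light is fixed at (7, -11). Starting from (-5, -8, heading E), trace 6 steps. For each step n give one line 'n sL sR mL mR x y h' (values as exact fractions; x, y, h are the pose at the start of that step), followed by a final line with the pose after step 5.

0 20/17 8/5 -86/85 -168/85 -5 -8 E
1 160/101 160/257 4400/25957 -49200/25957 -6 -8 S
2 80/113 80/137 -3560/15481 -15480/15481 -6 -7 W
3 160/261 160/117 -400/377 -4400/3393 -5 -7 N
4 20/17 8/5 -86/85 -168/85 -5 -8 E
5 160/101 160/257 4400/25957 -49200/25957 -6 -8 S
final -6 -7 W

n=0: pose=(-5,-8,E); sL=20/17, sR=8/5; mL=-86/85, mR=-168/85; mL+mR=-254/85 → advance -1; mR−mL=-82/85 → turn -1·90°
n=1: pose=(-6,-8,S); sL=160/101, sR=160/257; mL=4400/25957, mR=-49200/25957; mL+mR=-44800/25957 → advance -1; mR−mL=-53600/25957 → turn -1·90°
n=2: pose=(-6,-7,W); sL=80/113, sR=80/137; mL=-3560/15481, mR=-15480/15481; mL+mR=-19040/15481 → advance -1; mR−mL=-11920/15481 → turn -1·90°
n=3: pose=(-5,-7,N); sL=160/261, sR=160/117; mL=-400/377, mR=-4400/3393; mL+mR=-8000/3393 → advance -1; mR−mL=-800/3393 → turn -1·90°
n=4: pose=(-5,-8,E); sL=20/17, sR=8/5; mL=-86/85, mR=-168/85; mL+mR=-254/85 → advance -1; mR−mL=-82/85 → turn -1·90°
n=5: pose=(-6,-8,S); sL=160/101, sR=160/257; mL=4400/25957, mR=-49200/25957; mL+mR=-44800/25957 → advance -1; mR−mL=-53600/25957 → turn -1·90°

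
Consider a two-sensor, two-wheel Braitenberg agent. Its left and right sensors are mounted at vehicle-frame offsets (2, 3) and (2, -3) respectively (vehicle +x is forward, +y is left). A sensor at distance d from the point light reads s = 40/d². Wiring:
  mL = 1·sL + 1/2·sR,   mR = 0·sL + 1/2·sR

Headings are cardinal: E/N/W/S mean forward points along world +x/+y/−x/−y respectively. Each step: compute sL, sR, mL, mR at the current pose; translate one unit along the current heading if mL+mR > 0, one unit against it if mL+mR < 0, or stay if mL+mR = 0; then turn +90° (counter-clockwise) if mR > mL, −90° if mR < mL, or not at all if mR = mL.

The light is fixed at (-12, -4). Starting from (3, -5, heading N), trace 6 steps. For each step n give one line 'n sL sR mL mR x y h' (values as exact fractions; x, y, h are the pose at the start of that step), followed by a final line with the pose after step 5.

0 8/29 8/65 636/1885 4/65 3 -5 N
1 20/149 20/149 30/149 10/149 3 -4 E
2 8/73 40/173 2844/12629 20/173 4 -4 S
3 10/53 1/5 153/530 1/10 4 -5 W
4 8/29 8/65 636/1885 4/65 3 -5 N
5 20/149 20/149 30/149 10/149 3 -4 E
final 4 -4 S

n=0: pose=(3,-5,N); sL=8/29, sR=8/65; mL=636/1885, mR=4/65; mL+mR=752/1885 → advance +1; mR−mL=-8/29 → turn -1·90°
n=1: pose=(3,-4,E); sL=20/149, sR=20/149; mL=30/149, mR=10/149; mL+mR=40/149 → advance +1; mR−mL=-20/149 → turn -1·90°
n=2: pose=(4,-4,S); sL=8/73, sR=40/173; mL=2844/12629, mR=20/173; mL+mR=4304/12629 → advance +1; mR−mL=-8/73 → turn -1·90°
n=3: pose=(4,-5,W); sL=10/53, sR=1/5; mL=153/530, mR=1/10; mL+mR=103/265 → advance +1; mR−mL=-10/53 → turn -1·90°
n=4: pose=(3,-5,N); sL=8/29, sR=8/65; mL=636/1885, mR=4/65; mL+mR=752/1885 → advance +1; mR−mL=-8/29 → turn -1·90°
n=5: pose=(3,-4,E); sL=20/149, sR=20/149; mL=30/149, mR=10/149; mL+mR=40/149 → advance +1; mR−mL=-20/149 → turn -1·90°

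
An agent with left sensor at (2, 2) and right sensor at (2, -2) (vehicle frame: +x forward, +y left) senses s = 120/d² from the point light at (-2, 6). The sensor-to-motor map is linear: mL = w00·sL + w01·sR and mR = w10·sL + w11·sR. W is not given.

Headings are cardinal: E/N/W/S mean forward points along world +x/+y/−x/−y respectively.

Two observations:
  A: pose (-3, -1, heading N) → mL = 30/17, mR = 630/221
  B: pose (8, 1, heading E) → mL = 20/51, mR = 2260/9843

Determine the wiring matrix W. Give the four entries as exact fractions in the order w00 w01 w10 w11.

1/2 0 -1/2 1

obs A: pose=(-3,-1,N) → sL=60/17, sR=60/13, mL=30/17, mR=630/221
obs B: pose=(8,1,E) → sL=40/51, sR=120/193, mL=20/51, mR=2260/9843
sensor matrix S = [[60/17, 60/13], [40/51, 120/193]]; det S = -60800/42653
solve [mL_A; mL_B] = S·[w00; w01] and [mR_A; mR_B] = S·[w10; w11]:
  w00 = 1/2, w01 = 0, w10 = -1/2, w11 = 1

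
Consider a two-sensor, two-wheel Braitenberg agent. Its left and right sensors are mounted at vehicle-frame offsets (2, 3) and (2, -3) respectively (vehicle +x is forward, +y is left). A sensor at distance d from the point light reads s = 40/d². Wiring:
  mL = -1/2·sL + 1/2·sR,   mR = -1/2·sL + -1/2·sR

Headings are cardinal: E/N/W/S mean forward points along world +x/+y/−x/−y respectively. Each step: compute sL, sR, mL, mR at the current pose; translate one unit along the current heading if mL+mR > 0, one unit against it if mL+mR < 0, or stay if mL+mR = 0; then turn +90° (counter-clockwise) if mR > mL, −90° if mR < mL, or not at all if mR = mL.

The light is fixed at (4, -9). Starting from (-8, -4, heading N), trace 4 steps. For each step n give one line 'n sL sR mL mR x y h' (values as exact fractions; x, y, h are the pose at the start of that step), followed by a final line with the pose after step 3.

0 20/137 4/13 144/1781 -404/1781 -8 -4 N
1 40/149 40/101 960/15049 -5000/15049 -8 -5 E
2 5/13 2/13 -3/26 -7/26 -9 -5 S
3 40/229 40/289 -1200/66181 -10360/66181 -9 -4 W
final -8 -4 N

n=0: pose=(-8,-4,N); sL=20/137, sR=4/13; mL=144/1781, mR=-404/1781; mL+mR=-20/137 → advance -1; mR−mL=-4/13 → turn -1·90°
n=1: pose=(-8,-5,E); sL=40/149, sR=40/101; mL=960/15049, mR=-5000/15049; mL+mR=-40/149 → advance -1; mR−mL=-40/101 → turn -1·90°
n=2: pose=(-9,-5,S); sL=5/13, sR=2/13; mL=-3/26, mR=-7/26; mL+mR=-5/13 → advance -1; mR−mL=-2/13 → turn -1·90°
n=3: pose=(-9,-4,W); sL=40/229, sR=40/289; mL=-1200/66181, mR=-10360/66181; mL+mR=-40/229 → advance -1; mR−mL=-40/289 → turn -1·90°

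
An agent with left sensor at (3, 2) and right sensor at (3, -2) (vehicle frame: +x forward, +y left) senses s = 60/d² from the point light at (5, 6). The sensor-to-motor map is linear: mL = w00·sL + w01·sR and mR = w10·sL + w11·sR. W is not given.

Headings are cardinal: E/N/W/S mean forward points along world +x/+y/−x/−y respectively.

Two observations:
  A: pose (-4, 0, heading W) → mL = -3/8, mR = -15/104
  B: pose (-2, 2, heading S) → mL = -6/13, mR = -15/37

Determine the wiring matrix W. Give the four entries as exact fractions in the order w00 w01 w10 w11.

0 -1 -1/2 0

obs A: pose=(-4,0,W) → sL=15/52, sR=3/8, mL=-3/8, mR=-15/104
obs B: pose=(-2,2,S) → sL=30/37, sR=6/13, mL=-6/13, mR=-15/37
sensor matrix S = [[15/52, 3/8], [30/37, 6/13]]; det S = -4275/25012
solve [mL_A; mL_B] = S·[w00; w01] and [mR_A; mR_B] = S·[w10; w11]:
  w00 = 0, w01 = -1, w10 = -1/2, w11 = 0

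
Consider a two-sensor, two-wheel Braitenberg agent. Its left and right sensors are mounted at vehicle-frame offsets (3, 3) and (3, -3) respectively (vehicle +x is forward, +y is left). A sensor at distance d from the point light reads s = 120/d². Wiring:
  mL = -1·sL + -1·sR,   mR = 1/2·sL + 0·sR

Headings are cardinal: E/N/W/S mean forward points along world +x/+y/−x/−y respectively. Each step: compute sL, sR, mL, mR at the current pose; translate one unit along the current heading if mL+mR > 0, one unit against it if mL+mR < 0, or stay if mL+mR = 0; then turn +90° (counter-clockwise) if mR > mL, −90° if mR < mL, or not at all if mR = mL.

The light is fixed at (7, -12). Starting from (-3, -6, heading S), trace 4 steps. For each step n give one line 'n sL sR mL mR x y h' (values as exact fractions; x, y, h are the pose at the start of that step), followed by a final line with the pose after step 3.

0 60/29 60/89 -7080/2581 30/29 -3 -6 S
1 120/149 24/13 -5136/1937 60/149 -3 -5 E
2 15/37 30/41 -1725/1517 15/74 -4 -5 N
3 24/41 120/277 -11568/11357 12/41 -4 -6 W
final -3 -6 S

n=0: pose=(-3,-6,S); sL=60/29, sR=60/89; mL=-7080/2581, mR=30/29; mL+mR=-4410/2581 → advance -1; mR−mL=9750/2581 → turn +1·90°
n=1: pose=(-3,-5,E); sL=120/149, sR=24/13; mL=-5136/1937, mR=60/149; mL+mR=-4356/1937 → advance -1; mR−mL=5916/1937 → turn +1·90°
n=2: pose=(-4,-5,N); sL=15/37, sR=30/41; mL=-1725/1517, mR=15/74; mL+mR=-2835/3034 → advance -1; mR−mL=4065/3034 → turn +1·90°
n=3: pose=(-4,-6,W); sL=24/41, sR=120/277; mL=-11568/11357, mR=12/41; mL+mR=-8244/11357 → advance -1; mR−mL=14892/11357 → turn +1·90°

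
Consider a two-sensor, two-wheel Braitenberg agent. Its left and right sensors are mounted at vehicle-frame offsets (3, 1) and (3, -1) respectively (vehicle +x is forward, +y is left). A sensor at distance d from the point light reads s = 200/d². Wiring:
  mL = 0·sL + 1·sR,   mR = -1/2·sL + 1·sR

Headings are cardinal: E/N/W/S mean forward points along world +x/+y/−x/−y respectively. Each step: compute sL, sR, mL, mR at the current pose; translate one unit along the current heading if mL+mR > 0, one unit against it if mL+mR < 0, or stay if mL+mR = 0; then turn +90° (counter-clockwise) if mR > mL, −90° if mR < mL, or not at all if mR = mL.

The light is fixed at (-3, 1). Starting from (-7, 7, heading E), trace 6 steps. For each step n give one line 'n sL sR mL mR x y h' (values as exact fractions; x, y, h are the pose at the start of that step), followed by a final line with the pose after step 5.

0 4 100/13 100/13 74/13 -7 7 E
1 200/13 8 8 4/13 -6 7 S
2 50/13 25/9 25/9 100/117 -6 6 W
3 200/89 200/73 200/73 10500/6497 -7 6 N
4 4 100/13 100/13 74/13 -7 7 E
5 200/13 8 8 4/13 -6 7 S
final -6 6 W

n=0: pose=(-7,7,E); sL=4, sR=100/13; mL=100/13, mR=74/13; mL+mR=174/13 → advance +1; mR−mL=-2 → turn -1·90°
n=1: pose=(-6,7,S); sL=200/13, sR=8; mL=8, mR=4/13; mL+mR=108/13 → advance +1; mR−mL=-100/13 → turn -1·90°
n=2: pose=(-6,6,W); sL=50/13, sR=25/9; mL=25/9, mR=100/117; mL+mR=425/117 → advance +1; mR−mL=-25/13 → turn -1·90°
n=3: pose=(-7,6,N); sL=200/89, sR=200/73; mL=200/73, mR=10500/6497; mL+mR=28300/6497 → advance +1; mR−mL=-100/89 → turn -1·90°
n=4: pose=(-7,7,E); sL=4, sR=100/13; mL=100/13, mR=74/13; mL+mR=174/13 → advance +1; mR−mL=-2 → turn -1·90°
n=5: pose=(-6,7,S); sL=200/13, sR=8; mL=8, mR=4/13; mL+mR=108/13 → advance +1; mR−mL=-100/13 → turn -1·90°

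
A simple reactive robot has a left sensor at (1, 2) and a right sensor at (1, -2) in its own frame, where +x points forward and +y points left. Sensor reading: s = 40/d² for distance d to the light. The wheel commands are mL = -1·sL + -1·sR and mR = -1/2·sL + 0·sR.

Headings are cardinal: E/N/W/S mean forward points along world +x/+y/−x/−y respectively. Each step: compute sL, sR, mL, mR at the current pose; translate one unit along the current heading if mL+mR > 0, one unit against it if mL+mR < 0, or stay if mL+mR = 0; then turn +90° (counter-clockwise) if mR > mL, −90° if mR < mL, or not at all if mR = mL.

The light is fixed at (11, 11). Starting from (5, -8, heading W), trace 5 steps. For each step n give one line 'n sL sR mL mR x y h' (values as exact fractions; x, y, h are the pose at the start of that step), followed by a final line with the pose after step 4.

n=0: pose=(5,-8,W); sL=4/49, sR=20/169; mL=-1656/8281, mR=-2/49; mL+mR=-1994/8281 → advance -1; mR−mL=1318/8281 → turn +1·90°
n=1: pose=(6,-8,S); sL=40/409, sR=40/449; mL=-34320/183641, mR=-20/409; mL+mR=-43300/183641 → advance -1; mR−mL=25340/183641 → turn +1·90°
n=2: pose=(6,-7,E); sL=5/34, sR=5/52; mL=-215/884, mR=-5/68; mL+mR=-70/221 → advance -1; mR−mL=75/442 → turn +1·90°
n=3: pose=(5,-7,N); sL=40/353, sR=8/61; mL=-5264/21533, mR=-20/353; mL+mR=-6484/21533 → advance -1; mR−mL=4044/21533 → turn +1·90°
n=4: pose=(5,-8,W); sL=4/49, sR=20/169; mL=-1656/8281, mR=-2/49; mL+mR=-1994/8281 → advance -1; mR−mL=1318/8281 → turn +1·90°

0 4/49 20/169 -1656/8281 -2/49 5 -8 W
1 40/409 40/449 -34320/183641 -20/409 6 -8 S
2 5/34 5/52 -215/884 -5/68 6 -7 E
3 40/353 8/61 -5264/21533 -20/353 5 -7 N
4 4/49 20/169 -1656/8281 -2/49 5 -8 W
final 6 -8 S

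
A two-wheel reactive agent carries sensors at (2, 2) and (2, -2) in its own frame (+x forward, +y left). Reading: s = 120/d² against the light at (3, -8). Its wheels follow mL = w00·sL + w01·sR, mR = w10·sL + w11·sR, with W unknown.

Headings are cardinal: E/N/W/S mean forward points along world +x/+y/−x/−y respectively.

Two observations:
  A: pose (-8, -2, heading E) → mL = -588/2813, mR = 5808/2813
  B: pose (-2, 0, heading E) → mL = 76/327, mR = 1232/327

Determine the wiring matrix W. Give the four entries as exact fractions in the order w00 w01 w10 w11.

-1 1/2 1 1

obs A: pose=(-8,-2,E) → sL=24/29, sR=120/97, mL=-588/2813, mR=5808/2813
obs B: pose=(-2,0,E) → sL=120/109, sR=8/3, mL=76/327, mR=1232/327
sensor matrix S = [[24/29, 120/97], [120/109, 8/3]]; det S = 259072/306617
solve [mL_A; mL_B] = S·[w00; w01] and [mR_A; mR_B] = S·[w10; w11]:
  w00 = -1, w01 = 1/2, w10 = 1, w11 = 1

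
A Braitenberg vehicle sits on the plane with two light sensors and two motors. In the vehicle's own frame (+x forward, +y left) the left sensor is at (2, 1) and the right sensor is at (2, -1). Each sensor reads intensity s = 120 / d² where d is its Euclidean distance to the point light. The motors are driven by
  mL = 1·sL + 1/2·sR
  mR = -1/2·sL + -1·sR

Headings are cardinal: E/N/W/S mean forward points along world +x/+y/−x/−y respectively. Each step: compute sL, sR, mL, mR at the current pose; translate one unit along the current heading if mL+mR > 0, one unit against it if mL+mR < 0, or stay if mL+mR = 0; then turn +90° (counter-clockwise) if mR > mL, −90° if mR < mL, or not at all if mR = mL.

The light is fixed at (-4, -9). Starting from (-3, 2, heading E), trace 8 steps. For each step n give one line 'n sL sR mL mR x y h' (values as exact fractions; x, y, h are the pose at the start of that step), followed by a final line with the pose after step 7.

n=0: pose=(-3,2,E); sL=40/51, sR=120/109; mL=7420/5559, mR=-8300/5559; mL+mR=-880/5559 → advance -1; mR−mL=-5240/1853 → turn -1·90°
n=1: pose=(-4,2,S); sL=60/41, sR=60/41; mL=90/41, mR=-90/41; mL+mR=0 → advance +0; mR−mL=-180/41 → turn -1·90°
n=2: pose=(-4,2,W); sL=15/13, sR=30/37; mL=750/481, mR=-1335/962; mL+mR=165/962 → advance +1; mR−mL=-2835/962 → turn -1·90°
n=3: pose=(-5,2,N); sL=120/173, sR=120/169; mL=30660/29237, mR=-30900/29237; mL+mR=-240/29237 → advance -1; mR−mL=-61560/29237 → turn -1·90°
n=4: pose=(-5,1,E); sL=60/61, sR=60/41; mL=4290/2501, mR=-4890/2501; mL+mR=-600/2501 → advance -1; mR−mL=-9180/2501 → turn -1·90°
n=5: pose=(-6,1,S); sL=24/13, sR=120/73; mL=2532/949, mR=-2436/949; mL+mR=96/949 → advance +1; mR−mL=-4968/949 → turn -1·90°
n=6: pose=(-6,0,W); sL=3/2, sR=30/29; mL=117/58, mR=-207/116; mL+mR=27/116 → advance +1; mR−mL=-441/116 → turn -1·90°
n=7: pose=(-7,0,N); sL=120/137, sR=24/25; mL=4644/3425, mR=-4788/3425; mL+mR=-144/3425 → advance -1; mR−mL=-9432/3425 → turn -1·90°

0 40/51 120/109 7420/5559 -8300/5559 -3 2 E
1 60/41 60/41 90/41 -90/41 -4 2 S
2 15/13 30/37 750/481 -1335/962 -4 2 W
3 120/173 120/169 30660/29237 -30900/29237 -5 2 N
4 60/61 60/41 4290/2501 -4890/2501 -5 1 E
5 24/13 120/73 2532/949 -2436/949 -6 1 S
6 3/2 30/29 117/58 -207/116 -6 0 W
7 120/137 24/25 4644/3425 -4788/3425 -7 0 N
final -7 -1 E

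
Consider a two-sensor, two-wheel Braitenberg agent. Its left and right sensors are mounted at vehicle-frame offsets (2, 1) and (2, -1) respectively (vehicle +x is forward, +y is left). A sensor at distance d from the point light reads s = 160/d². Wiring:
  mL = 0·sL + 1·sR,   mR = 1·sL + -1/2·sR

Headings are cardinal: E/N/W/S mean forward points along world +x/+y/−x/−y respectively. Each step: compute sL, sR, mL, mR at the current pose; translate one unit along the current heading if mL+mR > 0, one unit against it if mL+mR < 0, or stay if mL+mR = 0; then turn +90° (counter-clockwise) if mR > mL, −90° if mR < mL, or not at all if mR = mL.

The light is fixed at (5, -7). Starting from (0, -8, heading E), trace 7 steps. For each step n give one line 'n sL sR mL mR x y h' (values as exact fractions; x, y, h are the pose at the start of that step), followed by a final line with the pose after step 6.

n=0: pose=(0,-8,E); sL=160/9, sR=160/13; mL=160/13, mR=1360/117; mL+mR=2800/117 → advance +1; mR−mL=-80/117 → turn -1·90°
n=1: pose=(1,-8,S); sL=80/9, sR=80/17; mL=80/17, mR=1000/153; mL+mR=1720/153 → advance +1; mR−mL=280/153 → turn +1·90°
n=2: pose=(1,-9,E); sL=32, sR=160/13; mL=160/13, mR=336/13; mL+mR=496/13 → advance +1; mR−mL=176/13 → turn +1·90°
n=3: pose=(2,-9,N); sL=10, sR=40; mL=40, mR=-10; mL+mR=30 → advance +1; mR−mL=-50 → turn -1·90°
n=4: pose=(2,-8,E); sL=160, sR=32; mL=32, mR=144; mL+mR=176 → advance +1; mR−mL=112 → turn +1·90°
n=5: pose=(3,-8,N); sL=16, sR=80; mL=80, mR=-24; mL+mR=56 → advance +1; mR−mL=-104 → turn -1·90°
n=6: pose=(3,-7,E); sL=160, sR=160; mL=160, mR=80; mL+mR=240 → advance +1; mR−mL=-80 → turn -1·90°

0 160/9 160/13 160/13 1360/117 0 -8 E
1 80/9 80/17 80/17 1000/153 1 -8 S
2 32 160/13 160/13 336/13 1 -9 E
3 10 40 40 -10 2 -9 N
4 160 32 32 144 2 -8 E
5 16 80 80 -24 3 -8 N
6 160 160 160 80 3 -7 E
final 4 -7 S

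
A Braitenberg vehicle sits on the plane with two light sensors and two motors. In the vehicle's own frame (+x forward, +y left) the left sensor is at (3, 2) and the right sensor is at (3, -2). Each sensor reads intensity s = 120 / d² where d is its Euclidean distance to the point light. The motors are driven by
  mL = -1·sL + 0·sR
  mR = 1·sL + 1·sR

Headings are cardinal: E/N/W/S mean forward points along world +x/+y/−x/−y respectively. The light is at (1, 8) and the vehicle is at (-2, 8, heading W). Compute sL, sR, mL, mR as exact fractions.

left sensor world pos  = (-5, 6); dL² = 40
right sensor world pos = (-5, 10); dR² = 40
sL = 120/40 = 3
sR = 120/40 = 3
mL = -1·sL + 0·sR = -3
mR = 1·sL + 1·sR = 6

3 3 -3 6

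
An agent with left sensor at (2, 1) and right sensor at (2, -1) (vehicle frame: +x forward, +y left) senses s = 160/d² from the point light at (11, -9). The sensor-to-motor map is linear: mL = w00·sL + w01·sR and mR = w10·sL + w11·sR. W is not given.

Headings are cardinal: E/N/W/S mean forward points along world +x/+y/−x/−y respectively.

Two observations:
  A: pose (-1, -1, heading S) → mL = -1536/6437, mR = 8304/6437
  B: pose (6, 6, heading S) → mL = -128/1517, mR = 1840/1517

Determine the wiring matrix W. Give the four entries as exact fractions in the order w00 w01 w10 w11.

obs A: pose=(-1,-1,S) → sL=160/157, sR=32/41, mL=-1536/6437, mR=8304/6437
obs B: pose=(6,6,S) → sL=32/37, sR=32/41, mL=-128/1517, mR=1840/1517
sensor matrix S = [[160/157, 32/41], [32/37, 32/41]]; det S = 28672/238169
solve [mL_A; mL_B] = S·[w00; w01] and [mR_A; mR_B] = S·[w10; w11]:
  w00 = -1, w01 = 1, w10 = 1/2, w11 = 1

-1 1 1/2 1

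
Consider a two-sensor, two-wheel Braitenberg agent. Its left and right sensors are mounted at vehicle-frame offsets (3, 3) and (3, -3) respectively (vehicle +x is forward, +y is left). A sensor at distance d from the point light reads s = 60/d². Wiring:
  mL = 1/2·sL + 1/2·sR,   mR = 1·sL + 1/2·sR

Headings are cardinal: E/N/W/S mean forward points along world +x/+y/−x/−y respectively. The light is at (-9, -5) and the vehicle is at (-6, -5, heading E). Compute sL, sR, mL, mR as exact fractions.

4/3 4/3 4/3 2

left sensor world pos  = (-3, -2); dL² = 45
right sensor world pos = (-3, -8); dR² = 45
sL = 60/45 = 4/3
sR = 60/45 = 4/3
mL = 1/2·sL + 1/2·sR = 4/3
mR = 1·sL + 1/2·sR = 2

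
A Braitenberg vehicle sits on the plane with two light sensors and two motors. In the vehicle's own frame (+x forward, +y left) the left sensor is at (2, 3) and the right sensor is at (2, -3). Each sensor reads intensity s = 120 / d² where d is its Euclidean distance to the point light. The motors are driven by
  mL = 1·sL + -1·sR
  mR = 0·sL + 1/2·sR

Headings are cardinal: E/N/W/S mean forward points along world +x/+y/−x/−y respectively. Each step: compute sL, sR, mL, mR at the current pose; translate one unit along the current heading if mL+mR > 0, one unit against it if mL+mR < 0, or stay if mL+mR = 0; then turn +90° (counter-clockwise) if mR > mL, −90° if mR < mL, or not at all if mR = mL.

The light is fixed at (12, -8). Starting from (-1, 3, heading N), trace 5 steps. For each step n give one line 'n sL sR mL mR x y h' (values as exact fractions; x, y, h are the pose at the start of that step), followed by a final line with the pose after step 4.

0 24/85 120/269 -3744/22865 60/269 -1 3 N
1 20/51 4/15 32/255 2/15 -1 4 W
2 120/221 120/389 20160/85969 60/389 -2 4 S
3 3/8 30/113 99/904 15/113 -2 3 W
4 8/15 8/27 32/135 4/27 -3 3 S
final -3 2 W

n=0: pose=(-1,3,N); sL=24/85, sR=120/269; mL=-3744/22865, mR=60/269; mL+mR=1356/22865 → advance +1; mR−mL=8844/22865 → turn +1·90°
n=1: pose=(-1,4,W); sL=20/51, sR=4/15; mL=32/255, mR=2/15; mL+mR=22/85 → advance +1; mR−mL=2/255 → turn +1·90°
n=2: pose=(-2,4,S); sL=120/221, sR=120/389; mL=20160/85969, mR=60/389; mL+mR=33420/85969 → advance +1; mR−mL=-6900/85969 → turn -1·90°
n=3: pose=(-2,3,W); sL=3/8, sR=30/113; mL=99/904, mR=15/113; mL+mR=219/904 → advance +1; mR−mL=21/904 → turn +1·90°
n=4: pose=(-3,3,S); sL=8/15, sR=8/27; mL=32/135, mR=4/27; mL+mR=52/135 → advance +1; mR−mL=-4/45 → turn -1·90°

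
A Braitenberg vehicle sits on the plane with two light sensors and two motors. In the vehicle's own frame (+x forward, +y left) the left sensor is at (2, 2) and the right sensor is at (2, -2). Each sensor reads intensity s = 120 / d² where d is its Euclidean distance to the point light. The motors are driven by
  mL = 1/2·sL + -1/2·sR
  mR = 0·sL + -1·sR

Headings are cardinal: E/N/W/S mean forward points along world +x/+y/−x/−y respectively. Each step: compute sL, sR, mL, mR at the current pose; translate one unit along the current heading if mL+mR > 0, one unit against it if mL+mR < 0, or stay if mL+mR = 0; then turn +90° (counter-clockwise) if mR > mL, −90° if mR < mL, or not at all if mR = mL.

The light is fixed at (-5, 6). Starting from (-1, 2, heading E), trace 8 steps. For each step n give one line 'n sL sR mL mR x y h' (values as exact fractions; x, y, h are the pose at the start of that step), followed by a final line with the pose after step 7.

n=0: pose=(-1,2,E); sL=3, sR=5/3; mL=2/3, mR=-5/3; mL+mR=-1 → advance -1; mR−mL=-7/3 → turn -1·90°
n=1: pose=(-2,2,S); sL=120/61, sR=120/37; mL=-1440/2257, mR=-120/37; mL+mR=-8760/2257 → advance -1; mR−mL=-5880/2257 → turn -1·90°
n=2: pose=(-2,3,W); sL=60/13, sR=60; mL=-360/13, mR=-60; mL+mR=-1140/13 → advance -1; mR−mL=-420/13 → turn -1·90°
n=3: pose=(-1,3,N); sL=24, sR=120/37; mL=384/37, mR=-120/37; mL+mR=264/37 → advance +1; mR−mL=-504/37 → turn -1·90°
n=4: pose=(-1,4,E); sL=10/3, sR=30/13; mL=20/39, mR=-30/13; mL+mR=-70/39 → advance -1; mR−mL=-110/39 → turn -1·90°
n=5: pose=(-2,4,S); sL=120/41, sR=120/17; mL=-1440/697, mR=-120/17; mL+mR=-6360/697 → advance -1; mR−mL=-3480/697 → turn -1·90°
n=6: pose=(-2,5,W); sL=12, sR=60; mL=-24, mR=-60; mL+mR=-84 → advance -1; mR−mL=-36 → turn -1·90°
n=7: pose=(-1,5,N); sL=24, sR=120/37; mL=384/37, mR=-120/37; mL+mR=264/37 → advance +1; mR−mL=-504/37 → turn -1·90°

0 3 5/3 2/3 -5/3 -1 2 E
1 120/61 120/37 -1440/2257 -120/37 -2 2 S
2 60/13 60 -360/13 -60 -2 3 W
3 24 120/37 384/37 -120/37 -1 3 N
4 10/3 30/13 20/39 -30/13 -1 4 E
5 120/41 120/17 -1440/697 -120/17 -2 4 S
6 12 60 -24 -60 -2 5 W
7 24 120/37 384/37 -120/37 -1 5 N
final -1 6 E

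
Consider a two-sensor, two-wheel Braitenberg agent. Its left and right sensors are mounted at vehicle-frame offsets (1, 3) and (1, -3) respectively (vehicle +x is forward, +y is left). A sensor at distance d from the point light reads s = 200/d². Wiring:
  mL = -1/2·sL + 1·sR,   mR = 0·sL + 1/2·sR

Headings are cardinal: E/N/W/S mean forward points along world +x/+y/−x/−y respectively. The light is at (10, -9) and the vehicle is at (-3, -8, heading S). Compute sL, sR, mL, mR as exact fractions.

left sensor world pos  = (0, -9); dL² = 100
right sensor world pos = (-6, -9); dR² = 256
sL = 200/100 = 2
sR = 200/256 = 25/32
mL = -1/2·sL + 1·sR = -7/32
mR = 0·sL + 1/2·sR = 25/64

2 25/32 -7/32 25/64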